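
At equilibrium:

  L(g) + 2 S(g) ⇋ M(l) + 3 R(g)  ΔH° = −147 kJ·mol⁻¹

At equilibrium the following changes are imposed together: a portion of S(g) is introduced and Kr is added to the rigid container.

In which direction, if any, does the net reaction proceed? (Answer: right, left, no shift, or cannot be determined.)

right

Adding S (g), a reactant, drives the reaction to the right.
At constant volume, adding an inert gas leaves every reacting species' partial pressure unchanged, so Q is unchanged — no shift from this change.
Only the nonzero effect(s) matter; the net shift is to the right.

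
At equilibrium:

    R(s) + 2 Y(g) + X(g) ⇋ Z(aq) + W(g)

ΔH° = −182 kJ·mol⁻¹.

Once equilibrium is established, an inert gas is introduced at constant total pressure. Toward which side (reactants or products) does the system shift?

left

Adding inert gas at constant total pressure expands the volume and lowers every reacting partial pressure. With Δn_gas = 1 − 3 = -2, Q moves away from K toward the side with fewer gas moles, so the system shifts toward the side with more gas moles — to the left.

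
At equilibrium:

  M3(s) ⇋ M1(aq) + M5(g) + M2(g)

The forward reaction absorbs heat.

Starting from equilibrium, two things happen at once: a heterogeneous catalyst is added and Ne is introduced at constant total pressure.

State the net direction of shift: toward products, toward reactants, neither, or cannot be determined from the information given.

A catalyst speeds both forward and reverse rates equally; it changes neither Q nor K — no shift from this change.
Adding inert gas at constant total pressure expands the volume and lowers every reacting partial pressure. With Δn_gas = 2 − 0 = +2, Q moves away from K toward the side with fewer gas moles, so the system shifts toward the side with more gas moles — to the right.
Only the nonzero effect(s) matter; the net shift is to the right.

right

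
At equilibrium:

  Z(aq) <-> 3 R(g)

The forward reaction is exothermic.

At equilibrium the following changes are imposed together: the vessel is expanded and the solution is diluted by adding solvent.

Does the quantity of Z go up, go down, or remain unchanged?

Gas moles: reactants 0, products 3 (Δn_gas = +3). Expansion shifts the system toward the side with more moles of gas — to the right.
Dilution lowers every aqueous concentration by the same factor. Δn_aq = 0 − 1 = -1, so the system shifts toward the side with more dissolved moles — to the left.
The two effects oppose each other, so the net shift — and hence the change in Z — cannot be determined from the given information.

cannot be determined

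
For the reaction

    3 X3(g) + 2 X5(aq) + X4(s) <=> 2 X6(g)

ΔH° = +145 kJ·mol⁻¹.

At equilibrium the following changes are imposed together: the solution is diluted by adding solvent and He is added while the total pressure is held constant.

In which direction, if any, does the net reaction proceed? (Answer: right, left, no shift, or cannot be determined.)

left

Dilution lowers every aqueous concentration by the same factor. Δn_aq = 0 − 2 = -2, so the system shifts toward the side with more dissolved moles — to the left.
Adding inert gas at constant total pressure expands the volume and lowers every reacting partial pressure. With Δn_gas = 2 − 3 = -1, Q moves away from K toward the side with fewer gas moles, so the system shifts toward the side with more gas moles — to the left.
All effects act in the same direction — net shift to the left.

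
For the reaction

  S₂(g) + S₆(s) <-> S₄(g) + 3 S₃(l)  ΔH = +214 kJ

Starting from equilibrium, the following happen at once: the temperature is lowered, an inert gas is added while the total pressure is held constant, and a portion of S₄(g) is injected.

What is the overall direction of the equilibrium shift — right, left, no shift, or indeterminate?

The forward reaction is endothermic. Lowering T favours the exothermic direction — shift to the left.
Adding inert gas at constant total pressure expands the volume, scaling every reacting partial pressure by the same factor. Δn_gas = 1 − 1 = 0, so Q is unchanged — no shift.
Adding S₄ (g), a product, drives the reaction to the left.
Only the nonzero effect(s) matter; the net shift is to the left.

left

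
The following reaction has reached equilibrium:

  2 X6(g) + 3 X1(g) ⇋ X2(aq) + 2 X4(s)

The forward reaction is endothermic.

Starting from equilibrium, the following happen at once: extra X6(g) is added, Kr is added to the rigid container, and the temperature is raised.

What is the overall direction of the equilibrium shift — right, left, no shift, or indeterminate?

Adding X6 (g), a reactant, drives the reaction to the right.
At constant volume, adding an inert gas leaves every reacting species' partial pressure unchanged, so Q is unchanged — no shift from this change.
The forward reaction is endothermic. Raising T favours the endothermic direction — shift to the right.
Only the nonzero effect(s) matter; the net shift is to the right.

right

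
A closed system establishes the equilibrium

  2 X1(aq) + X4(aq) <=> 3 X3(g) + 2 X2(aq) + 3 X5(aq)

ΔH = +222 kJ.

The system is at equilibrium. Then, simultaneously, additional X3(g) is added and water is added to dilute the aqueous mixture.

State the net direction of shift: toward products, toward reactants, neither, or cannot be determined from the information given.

Adding X3 (g), a product, drives the reaction to the left.
Dilution lowers every aqueous concentration by the same factor. Δn_aq = 5 − 3 = +2, so the system shifts toward the side with more dissolved moles — to the right.
The individual effects push in opposite directions; without quantitative information the net direction cannot be determined.

cannot be determined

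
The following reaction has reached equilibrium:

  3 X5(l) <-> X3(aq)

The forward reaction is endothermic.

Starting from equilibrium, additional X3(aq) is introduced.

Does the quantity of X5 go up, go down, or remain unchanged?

increases

Adding X3 (aq), a product, drives the reaction to the left.
The net shift is to the left. X5 is a reactant, so its amount increases.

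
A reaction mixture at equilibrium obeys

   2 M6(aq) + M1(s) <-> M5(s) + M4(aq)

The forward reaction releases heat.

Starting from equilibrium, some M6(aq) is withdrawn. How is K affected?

unchanged

The equilibrium constant depends only on temperature. This perturbation may move the position of equilibrium, but since T is unchanged, K itself is unchanged.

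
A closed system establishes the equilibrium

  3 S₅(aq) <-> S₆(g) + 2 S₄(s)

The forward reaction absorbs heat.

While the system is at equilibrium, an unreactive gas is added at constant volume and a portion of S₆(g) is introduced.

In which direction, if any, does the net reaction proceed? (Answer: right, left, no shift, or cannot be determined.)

left

At constant volume, adding an inert gas leaves every reacting species' partial pressure unchanged, so Q is unchanged — no shift from this change.
Adding S₆ (g), a product, drives the reaction to the left.
Only the nonzero effect(s) matter; the net shift is to the left.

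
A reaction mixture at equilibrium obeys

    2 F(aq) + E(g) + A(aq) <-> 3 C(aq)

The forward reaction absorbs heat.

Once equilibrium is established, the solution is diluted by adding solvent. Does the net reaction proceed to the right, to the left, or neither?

Dilution scales every aqueous concentration by the same factor. Δn_aq = 3 − 3 = 0, so Q is unchanged — no shift.

no shift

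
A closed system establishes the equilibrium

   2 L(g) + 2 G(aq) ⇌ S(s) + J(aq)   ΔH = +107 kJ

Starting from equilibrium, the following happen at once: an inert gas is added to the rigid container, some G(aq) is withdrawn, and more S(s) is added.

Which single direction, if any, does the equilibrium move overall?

left

At constant volume, adding an inert gas leaves every reacting species' partial pressure unchanged, so Q is unchanged — no shift from this change.
Removing G (aq), a reactant, drives the reaction to the left.
S is a pure solid; its activity is 1 regardless of amount, so Q is unaffected — no shift from this change.
Only the nonzero effect(s) matter; the net shift is to the left.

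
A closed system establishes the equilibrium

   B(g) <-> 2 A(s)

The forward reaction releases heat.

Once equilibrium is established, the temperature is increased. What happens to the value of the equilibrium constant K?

K depends on temperature via the van 't Hoff relation. The forward reaction is exothermic, so raising T decreases K.

decreases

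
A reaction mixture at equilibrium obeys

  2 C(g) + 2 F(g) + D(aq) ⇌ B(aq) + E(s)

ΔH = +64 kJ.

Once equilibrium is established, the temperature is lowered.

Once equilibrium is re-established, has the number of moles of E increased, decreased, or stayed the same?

The forward reaction is endothermic. Lowering T favours the exothermic direction — shift to the left.
The net shift is to the left. E is a product, so its amount decreases.

decreases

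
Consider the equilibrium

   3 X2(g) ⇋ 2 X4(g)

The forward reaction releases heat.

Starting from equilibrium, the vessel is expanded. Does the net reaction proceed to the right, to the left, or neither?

left

Gas moles: reactants 3, products 2 (Δn_gas = -1). Expansion shifts the system toward the side with more moles of gas — to the left.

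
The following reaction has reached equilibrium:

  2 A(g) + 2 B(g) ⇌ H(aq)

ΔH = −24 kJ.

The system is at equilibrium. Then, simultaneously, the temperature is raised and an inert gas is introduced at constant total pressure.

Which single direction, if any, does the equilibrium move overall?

left

The forward reaction is exothermic. Raising T favours the endothermic direction — shift to the left.
Adding inert gas at constant total pressure expands the volume and lowers every reacting partial pressure. With Δn_gas = 0 − 4 = -4, Q moves away from K toward the side with fewer gas moles, so the system shifts toward the side with more gas moles — to the left.
All effects act in the same direction — net shift to the left.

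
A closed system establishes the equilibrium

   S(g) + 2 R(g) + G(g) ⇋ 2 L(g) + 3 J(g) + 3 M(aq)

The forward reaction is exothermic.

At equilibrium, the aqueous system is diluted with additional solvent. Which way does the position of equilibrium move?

right

Dilution lowers every aqueous concentration by the same factor. Δn_aq = 3 − 0 = +3, so the system shifts toward the side with more dissolved moles — to the right.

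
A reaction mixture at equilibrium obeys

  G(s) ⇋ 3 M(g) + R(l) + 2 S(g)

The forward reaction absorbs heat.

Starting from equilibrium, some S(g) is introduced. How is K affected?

unchanged

The equilibrium constant depends only on temperature. This perturbation may move the position of equilibrium, but since T is unchanged, K itself is unchanged.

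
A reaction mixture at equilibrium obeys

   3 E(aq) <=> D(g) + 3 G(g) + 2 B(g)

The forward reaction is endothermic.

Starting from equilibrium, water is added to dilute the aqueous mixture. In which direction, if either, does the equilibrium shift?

Dilution lowers every aqueous concentration by the same factor. Δn_aq = 0 − 3 = -3, so the system shifts toward the side with more dissolved moles — to the left.

left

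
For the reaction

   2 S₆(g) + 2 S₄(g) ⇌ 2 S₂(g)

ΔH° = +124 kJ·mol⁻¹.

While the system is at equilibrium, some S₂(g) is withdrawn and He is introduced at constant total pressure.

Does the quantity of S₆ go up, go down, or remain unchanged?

cannot be determined

Removing S₂ (g), a product, drives the reaction to the right.
Adding inert gas at constant total pressure expands the volume and lowers every reacting partial pressure. With Δn_gas = 2 − 4 = -2, Q moves away from K toward the side with fewer gas moles, so the system shifts toward the side with more gas moles — to the left.
The two effects oppose each other, so the net shift — and hence the change in S₆ — cannot be determined from the given information.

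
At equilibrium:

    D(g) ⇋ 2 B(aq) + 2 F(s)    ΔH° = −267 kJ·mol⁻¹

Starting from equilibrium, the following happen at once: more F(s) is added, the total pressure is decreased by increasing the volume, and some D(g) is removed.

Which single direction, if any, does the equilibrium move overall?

F is a pure solid; its activity is 1 regardless of amount, so Q is unaffected — no shift from this change.
Gas moles: reactants 1, products 0 (Δn_gas = -1). Expansion shifts the system toward the side with more moles of gas — to the left.
Removing D (g), a reactant, drives the reaction to the left.
Only the nonzero effect(s) matter; the net shift is to the left.

left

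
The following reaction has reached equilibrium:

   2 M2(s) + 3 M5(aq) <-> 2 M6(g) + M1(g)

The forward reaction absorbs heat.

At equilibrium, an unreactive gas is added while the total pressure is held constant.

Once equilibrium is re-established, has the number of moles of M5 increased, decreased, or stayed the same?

decreases

Adding inert gas at constant total pressure expands the volume and lowers every reacting partial pressure. With Δn_gas = 3 − 0 = +3, Q moves away from K toward the side with fewer gas moles, so the system shifts toward the side with more gas moles — to the right.
The net shift is to the right. M5 is a reactant, so its amount decreases.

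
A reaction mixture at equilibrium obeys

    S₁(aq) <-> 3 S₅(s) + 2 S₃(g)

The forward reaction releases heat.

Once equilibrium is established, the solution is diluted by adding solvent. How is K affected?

The equilibrium constant depends only on temperature. This perturbation may move the position of equilibrium, but since T is unchanged, K itself is unchanged.

unchanged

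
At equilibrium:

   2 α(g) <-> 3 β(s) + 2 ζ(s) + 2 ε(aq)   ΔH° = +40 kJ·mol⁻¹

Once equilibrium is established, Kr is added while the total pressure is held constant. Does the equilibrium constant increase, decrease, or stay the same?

The equilibrium constant depends only on temperature. This perturbation may move the position of equilibrium, but since T is unchanged, K itself is unchanged.

unchanged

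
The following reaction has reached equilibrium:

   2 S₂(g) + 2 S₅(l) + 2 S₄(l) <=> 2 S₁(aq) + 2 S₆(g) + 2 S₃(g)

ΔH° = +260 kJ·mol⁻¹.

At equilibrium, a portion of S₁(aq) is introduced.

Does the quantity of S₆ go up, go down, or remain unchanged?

Adding S₁ (aq), a product, drives the reaction to the left.
The net shift is to the left. S₆ is a product, so its amount decreases.

decreases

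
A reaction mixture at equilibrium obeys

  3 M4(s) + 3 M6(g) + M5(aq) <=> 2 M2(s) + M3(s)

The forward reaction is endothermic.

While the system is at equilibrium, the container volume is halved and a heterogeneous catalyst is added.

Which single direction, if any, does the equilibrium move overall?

Gas moles: reactants 3, products 0 (Δn_gas = -3). Compression shifts the system toward the side with fewer moles of gas — to the right.
A catalyst speeds both forward and reverse rates equally; it changes neither Q nor K — no shift from this change.
Only the nonzero effect(s) matter; the net shift is to the right.

right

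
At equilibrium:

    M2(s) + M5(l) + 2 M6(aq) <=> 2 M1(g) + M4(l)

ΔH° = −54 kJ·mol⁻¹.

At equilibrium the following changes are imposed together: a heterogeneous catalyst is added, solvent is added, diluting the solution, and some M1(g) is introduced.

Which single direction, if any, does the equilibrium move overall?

A catalyst speeds both forward and reverse rates equally; it changes neither Q nor K — no shift from this change.
Dilution lowers every aqueous concentration by the same factor. Δn_aq = 0 − 2 = -2, so the system shifts toward the side with more dissolved moles — to the left.
Adding M1 (g), a product, drives the reaction to the left.
Only the nonzero effect(s) matter; the net shift is to the left.

left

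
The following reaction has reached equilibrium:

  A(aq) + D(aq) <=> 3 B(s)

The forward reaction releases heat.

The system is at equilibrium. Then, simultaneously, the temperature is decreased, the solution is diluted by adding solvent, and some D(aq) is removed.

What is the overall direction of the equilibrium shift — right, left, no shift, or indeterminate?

The forward reaction is exothermic. Lowering T favours the exothermic direction — shift to the right.
Dilution lowers every aqueous concentration by the same factor. Δn_aq = 0 − 2 = -2, so the system shifts toward the side with more dissolved moles — to the left.
Removing D (aq), a reactant, drives the reaction to the left.
The individual effects push in opposite directions; without quantitative information the net direction cannot be determined.

cannot be determined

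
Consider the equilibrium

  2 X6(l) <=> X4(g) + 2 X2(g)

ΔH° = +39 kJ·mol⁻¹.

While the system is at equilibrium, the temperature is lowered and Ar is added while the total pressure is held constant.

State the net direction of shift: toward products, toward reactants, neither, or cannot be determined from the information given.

The forward reaction is endothermic. Lowering T favours the exothermic direction — shift to the left.
Adding inert gas at constant total pressure expands the volume and lowers every reacting partial pressure. With Δn_gas = 3 − 0 = +3, Q moves away from K toward the side with fewer gas moles, so the system shifts toward the side with more gas moles — to the right.
The individual effects push in opposite directions; without quantitative information the net direction cannot be determined.

cannot be determined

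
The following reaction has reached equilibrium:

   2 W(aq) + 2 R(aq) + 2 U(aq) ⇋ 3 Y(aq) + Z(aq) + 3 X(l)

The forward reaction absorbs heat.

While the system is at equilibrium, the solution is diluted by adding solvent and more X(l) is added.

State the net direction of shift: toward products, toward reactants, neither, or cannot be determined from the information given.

Dilution lowers every aqueous concentration by the same factor. Δn_aq = 4 − 6 = -2, so the system shifts toward the side with more dissolved moles — to the left.
X is a pure liquid; its activity is 1 regardless of amount, so Q is unaffected — no shift from this change.
Only the nonzero effect(s) matter; the net shift is to the left.

left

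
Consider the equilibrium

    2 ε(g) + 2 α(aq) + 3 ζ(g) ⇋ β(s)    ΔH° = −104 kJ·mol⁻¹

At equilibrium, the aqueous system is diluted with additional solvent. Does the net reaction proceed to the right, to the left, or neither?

Dilution lowers every aqueous concentration by the same factor. Δn_aq = 0 − 2 = -2, so the system shifts toward the side with more dissolved moles — to the left.

left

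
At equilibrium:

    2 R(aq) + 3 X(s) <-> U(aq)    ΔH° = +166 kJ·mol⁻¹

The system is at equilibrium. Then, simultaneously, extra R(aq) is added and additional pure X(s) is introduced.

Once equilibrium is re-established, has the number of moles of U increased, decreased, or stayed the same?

Adding R (aq), a reactant, drives the reaction to the right.
X is a pure solid; its activity is 1 regardless of amount, so Q is unaffected — no shift from this change.
The net shift is to the right. U is a product, so its amount increases.

increases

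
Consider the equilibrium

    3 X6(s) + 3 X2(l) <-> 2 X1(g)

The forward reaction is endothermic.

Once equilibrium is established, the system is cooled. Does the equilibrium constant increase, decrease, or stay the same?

decreases

K depends on temperature via the van 't Hoff relation. The forward reaction is endothermic, so lowering T decreases K.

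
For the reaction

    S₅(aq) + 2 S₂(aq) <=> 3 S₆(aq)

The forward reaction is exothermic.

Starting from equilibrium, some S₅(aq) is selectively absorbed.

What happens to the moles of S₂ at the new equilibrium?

Removing S₅ (aq), a reactant, drives the reaction to the left.
The net shift is to the left. S₂ is a reactant, so its amount increases.

increases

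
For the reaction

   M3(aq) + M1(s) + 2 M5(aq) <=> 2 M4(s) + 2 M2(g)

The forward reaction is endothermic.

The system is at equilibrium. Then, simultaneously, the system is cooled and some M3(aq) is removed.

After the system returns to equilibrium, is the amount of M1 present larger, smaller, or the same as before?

increases

The forward reaction is endothermic. Lowering T favours the exothermic direction — shift to the left.
Removing M3 (aq), a reactant, drives the reaction to the left.
The net shift is to the left. M1 is a reactant, so its amount increases.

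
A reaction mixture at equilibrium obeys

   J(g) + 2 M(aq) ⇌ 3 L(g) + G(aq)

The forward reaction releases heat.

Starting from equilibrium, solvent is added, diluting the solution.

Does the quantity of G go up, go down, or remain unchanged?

Dilution lowers every aqueous concentration by the same factor. Δn_aq = 1 − 2 = -1, so the system shifts toward the side with more dissolved moles — to the left.
The net shift is to the left. G is a product, so its amount decreases.

decreases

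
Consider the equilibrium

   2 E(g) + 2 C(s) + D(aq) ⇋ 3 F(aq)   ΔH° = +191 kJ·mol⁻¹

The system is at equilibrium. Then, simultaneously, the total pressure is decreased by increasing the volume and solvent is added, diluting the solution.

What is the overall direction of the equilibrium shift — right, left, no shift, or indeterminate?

cannot be determined

Gas moles: reactants 2, products 0 (Δn_gas = -2). Expansion shifts the system toward the side with more moles of gas — to the left.
Dilution lowers every aqueous concentration by the same factor. Δn_aq = 3 − 1 = +2, so the system shifts toward the side with more dissolved moles — to the right.
The individual effects push in opposite directions; without quantitative information the net direction cannot be determined.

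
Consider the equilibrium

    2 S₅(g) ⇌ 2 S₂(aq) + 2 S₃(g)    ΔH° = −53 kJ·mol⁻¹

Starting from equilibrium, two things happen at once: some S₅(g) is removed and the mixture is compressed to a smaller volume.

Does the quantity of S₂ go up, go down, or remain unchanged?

decreases

Removing S₅ (g), a reactant, drives the reaction to the left.
Gas moles: reactants 2, products 2. Δn_gas = 0, so a volume change leaves Q equal to K — no shift from this change.
The net shift is to the left. S₂ is a product, so its amount decreases.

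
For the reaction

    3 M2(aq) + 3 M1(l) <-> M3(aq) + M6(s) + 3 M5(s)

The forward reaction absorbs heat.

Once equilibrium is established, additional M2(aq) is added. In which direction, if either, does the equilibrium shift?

right

Adding M2 (aq), a reactant, drives the reaction to the right.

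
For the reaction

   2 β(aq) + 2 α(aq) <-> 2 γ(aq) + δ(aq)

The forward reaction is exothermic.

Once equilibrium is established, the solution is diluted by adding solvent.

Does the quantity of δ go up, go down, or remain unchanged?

Dilution lowers every aqueous concentration by the same factor. Δn_aq = 3 − 4 = -1, so the system shifts toward the side with more dissolved moles — to the left.
The net shift is to the left. δ is a product, so its amount decreases.

decreases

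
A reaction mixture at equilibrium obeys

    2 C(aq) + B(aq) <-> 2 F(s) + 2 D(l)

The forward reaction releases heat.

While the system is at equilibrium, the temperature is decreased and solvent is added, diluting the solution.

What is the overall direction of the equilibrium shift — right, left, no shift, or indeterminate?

cannot be determined

The forward reaction is exothermic. Lowering T favours the exothermic direction — shift to the right.
Dilution lowers every aqueous concentration by the same factor. Δn_aq = 0 − 3 = -3, so the system shifts toward the side with more dissolved moles — to the left.
The individual effects push in opposite directions; without quantitative information the net direction cannot be determined.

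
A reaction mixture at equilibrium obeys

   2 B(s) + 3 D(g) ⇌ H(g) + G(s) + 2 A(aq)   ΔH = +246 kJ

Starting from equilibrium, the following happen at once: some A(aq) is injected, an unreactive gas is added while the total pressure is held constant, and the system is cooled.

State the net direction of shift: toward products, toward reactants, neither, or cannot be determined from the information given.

left

Adding A (aq), a product, drives the reaction to the left.
Adding inert gas at constant total pressure expands the volume and lowers every reacting partial pressure. With Δn_gas = 1 − 3 = -2, Q moves away from K toward the side with fewer gas moles, so the system shifts toward the side with more gas moles — to the left.
The forward reaction is endothermic. Lowering T favours the exothermic direction — shift to the left.
All effects act in the same direction — net shift to the left.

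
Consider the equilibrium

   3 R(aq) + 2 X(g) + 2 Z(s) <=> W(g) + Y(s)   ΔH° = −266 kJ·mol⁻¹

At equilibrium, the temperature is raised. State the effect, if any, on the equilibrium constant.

decreases

K depends on temperature via the van 't Hoff relation. The forward reaction is exothermic, so raising T decreases K.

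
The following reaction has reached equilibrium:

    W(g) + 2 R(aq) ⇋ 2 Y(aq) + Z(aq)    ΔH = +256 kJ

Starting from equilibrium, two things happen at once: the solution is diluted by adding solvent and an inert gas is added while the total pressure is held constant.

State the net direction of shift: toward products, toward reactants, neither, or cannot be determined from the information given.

cannot be determined

Dilution lowers every aqueous concentration by the same factor. Δn_aq = 3 − 2 = +1, so the system shifts toward the side with more dissolved moles — to the right.
Adding inert gas at constant total pressure expands the volume and lowers every reacting partial pressure. With Δn_gas = 0 − 1 = -1, Q moves away from K toward the side with fewer gas moles, so the system shifts toward the side with more gas moles — to the left.
The individual effects push in opposite directions; without quantitative information the net direction cannot be determined.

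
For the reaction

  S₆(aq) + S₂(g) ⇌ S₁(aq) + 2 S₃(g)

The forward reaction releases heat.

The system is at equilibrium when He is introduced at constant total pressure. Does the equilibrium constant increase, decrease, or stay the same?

unchanged

The equilibrium constant depends only on temperature. This perturbation may move the position of equilibrium, but since T is unchanged, K itself is unchanged.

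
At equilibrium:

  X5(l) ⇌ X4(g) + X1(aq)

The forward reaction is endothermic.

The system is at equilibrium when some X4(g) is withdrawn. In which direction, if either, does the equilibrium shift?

right

Removing X4 (g), a product, drives the reaction to the right.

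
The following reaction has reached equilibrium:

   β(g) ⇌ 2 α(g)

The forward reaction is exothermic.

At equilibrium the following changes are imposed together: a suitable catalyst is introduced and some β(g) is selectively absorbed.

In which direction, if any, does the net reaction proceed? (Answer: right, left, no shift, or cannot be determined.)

A catalyst speeds both forward and reverse rates equally; it changes neither Q nor K — no shift from this change.
Removing β (g), a reactant, drives the reaction to the left.
Only the nonzero effect(s) matter; the net shift is to the left.

left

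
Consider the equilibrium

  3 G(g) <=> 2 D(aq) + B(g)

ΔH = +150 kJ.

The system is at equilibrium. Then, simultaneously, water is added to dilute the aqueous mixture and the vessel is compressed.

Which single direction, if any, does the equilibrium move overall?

right

Dilution lowers every aqueous concentration by the same factor. Δn_aq = 2 − 0 = +2, so the system shifts toward the side with more dissolved moles — to the right.
Gas moles: reactants 3, products 1 (Δn_gas = -2). Compression shifts the system toward the side with fewer moles of gas — to the right.
All effects act in the same direction — net shift to the right.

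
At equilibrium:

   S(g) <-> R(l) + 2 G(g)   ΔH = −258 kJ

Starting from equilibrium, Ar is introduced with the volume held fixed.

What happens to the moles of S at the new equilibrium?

At constant volume, adding an inert gas leaves every reacting species' partial pressure unchanged, so Q is unchanged — no shift from this change.
No net shift occurs, so the amount of S is unchanged.

unchanged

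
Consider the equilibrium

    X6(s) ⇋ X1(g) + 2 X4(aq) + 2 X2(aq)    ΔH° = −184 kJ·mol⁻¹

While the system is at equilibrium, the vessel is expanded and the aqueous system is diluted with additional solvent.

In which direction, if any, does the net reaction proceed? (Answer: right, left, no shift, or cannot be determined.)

Gas moles: reactants 0, products 1 (Δn_gas = +1). Expansion shifts the system toward the side with more moles of gas — to the right.
Dilution lowers every aqueous concentration by the same factor. Δn_aq = 4 − 0 = +4, so the system shifts toward the side with more dissolved moles — to the right.
All effects act in the same direction — net shift to the right.

right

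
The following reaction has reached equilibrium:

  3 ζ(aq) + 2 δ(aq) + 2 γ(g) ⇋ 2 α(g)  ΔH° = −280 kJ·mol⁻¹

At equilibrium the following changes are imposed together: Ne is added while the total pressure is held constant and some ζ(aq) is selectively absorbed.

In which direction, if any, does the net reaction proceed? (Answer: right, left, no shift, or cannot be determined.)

Adding inert gas at constant total pressure expands the volume, scaling every reacting partial pressure by the same factor. Δn_gas = 2 − 2 = 0, so Q is unchanged — no shift.
Removing ζ (aq), a reactant, drives the reaction to the left.
Only the nonzero effect(s) matter; the net shift is to the left.

left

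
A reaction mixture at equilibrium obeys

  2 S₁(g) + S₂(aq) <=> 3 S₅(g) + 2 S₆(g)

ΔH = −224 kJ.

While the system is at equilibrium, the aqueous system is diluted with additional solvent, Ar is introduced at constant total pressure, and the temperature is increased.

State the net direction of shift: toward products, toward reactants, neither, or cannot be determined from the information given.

Dilution lowers every aqueous concentration by the same factor. Δn_aq = 0 − 1 = -1, so the system shifts toward the side with more dissolved moles — to the left.
Adding inert gas at constant total pressure expands the volume and lowers every reacting partial pressure. With Δn_gas = 5 − 2 = +3, Q moves away from K toward the side with fewer gas moles, so the system shifts toward the side with more gas moles — to the right.
The forward reaction is exothermic. Raising T favours the endothermic direction — shift to the left.
The individual effects push in opposite directions; without quantitative information the net direction cannot be determined.

cannot be determined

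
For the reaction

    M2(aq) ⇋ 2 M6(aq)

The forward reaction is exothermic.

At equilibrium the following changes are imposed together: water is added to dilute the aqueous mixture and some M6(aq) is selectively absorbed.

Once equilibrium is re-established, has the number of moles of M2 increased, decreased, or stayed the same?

decreases

Dilution lowers every aqueous concentration by the same factor. Δn_aq = 2 − 1 = +1, so the system shifts toward the side with more dissolved moles — to the right.
Removing M6 (aq), a product, drives the reaction to the right.
The net shift is to the right. M2 is a reactant, so its amount decreases.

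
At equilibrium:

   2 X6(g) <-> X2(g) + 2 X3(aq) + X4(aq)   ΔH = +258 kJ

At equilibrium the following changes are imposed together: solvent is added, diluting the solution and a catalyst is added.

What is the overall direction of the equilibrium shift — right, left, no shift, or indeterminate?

Dilution lowers every aqueous concentration by the same factor. Δn_aq = 3 − 0 = +3, so the system shifts toward the side with more dissolved moles — to the right.
A catalyst speeds both forward and reverse rates equally; it changes neither Q nor K — no shift from this change.
Only the nonzero effect(s) matter; the net shift is to the right.

right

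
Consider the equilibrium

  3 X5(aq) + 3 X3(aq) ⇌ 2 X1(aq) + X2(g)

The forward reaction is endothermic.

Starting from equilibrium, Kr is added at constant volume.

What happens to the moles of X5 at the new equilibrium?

At constant volume, adding an inert gas leaves every reacting species' partial pressure unchanged, so Q is unchanged — no shift from this change.
No net shift occurs, so the amount of X5 is unchanged.

unchanged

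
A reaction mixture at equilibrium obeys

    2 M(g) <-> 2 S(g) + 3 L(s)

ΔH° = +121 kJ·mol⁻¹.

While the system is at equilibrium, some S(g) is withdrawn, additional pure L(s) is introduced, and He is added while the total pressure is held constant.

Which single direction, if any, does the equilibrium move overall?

right

Removing S (g), a product, drives the reaction to the right.
L is a pure solid; its activity is 1 regardless of amount, so Q is unaffected — no shift from this change.
Adding inert gas at constant total pressure expands the volume, scaling every reacting partial pressure by the same factor. Δn_gas = 2 − 2 = 0, so Q is unchanged — no shift.
Only the nonzero effect(s) matter; the net shift is to the right.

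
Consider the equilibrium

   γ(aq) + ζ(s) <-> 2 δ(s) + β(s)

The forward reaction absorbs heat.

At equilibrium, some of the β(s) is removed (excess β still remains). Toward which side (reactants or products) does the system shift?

no shift

β is a pure solid; its activity is 1 regardless of amount, so Q is unaffected — no shift from this change.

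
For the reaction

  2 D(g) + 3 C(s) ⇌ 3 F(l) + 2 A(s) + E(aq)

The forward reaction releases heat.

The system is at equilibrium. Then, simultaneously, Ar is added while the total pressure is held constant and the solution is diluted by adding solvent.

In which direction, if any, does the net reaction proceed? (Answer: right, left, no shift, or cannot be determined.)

cannot be determined

Adding inert gas at constant total pressure expands the volume and lowers every reacting partial pressure. With Δn_gas = 0 − 2 = -2, Q moves away from K toward the side with fewer gas moles, so the system shifts toward the side with more gas moles — to the left.
Dilution lowers every aqueous concentration by the same factor. Δn_aq = 1 − 0 = +1, so the system shifts toward the side with more dissolved moles — to the right.
The individual effects push in opposite directions; without quantitative information the net direction cannot be determined.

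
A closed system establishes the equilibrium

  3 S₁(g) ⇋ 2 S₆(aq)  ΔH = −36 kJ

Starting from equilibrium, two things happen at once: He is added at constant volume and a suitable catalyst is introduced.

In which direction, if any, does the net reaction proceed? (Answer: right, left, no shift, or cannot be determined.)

At constant volume, adding an inert gas leaves every reacting species' partial pressure unchanged, so Q is unchanged — no shift from this change.
A catalyst speeds both forward and reverse rates equally; it changes neither Q nor K — no shift from this change.
None of the changes alters Q relative to K, so there is no net shift.

no shift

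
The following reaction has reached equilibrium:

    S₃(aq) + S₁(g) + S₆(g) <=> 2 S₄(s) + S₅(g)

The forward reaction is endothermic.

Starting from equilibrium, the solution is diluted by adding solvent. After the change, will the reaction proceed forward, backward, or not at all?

left

Dilution lowers every aqueous concentration by the same factor. Δn_aq = 0 − 1 = -1, so the system shifts toward the side with more dissolved moles — to the left.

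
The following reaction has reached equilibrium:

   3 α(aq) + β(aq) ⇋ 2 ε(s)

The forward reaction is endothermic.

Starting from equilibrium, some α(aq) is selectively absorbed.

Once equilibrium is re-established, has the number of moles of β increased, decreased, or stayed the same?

Removing α (aq), a reactant, drives the reaction to the left.
The net shift is to the left. β is a reactant, so its amount increases.

increases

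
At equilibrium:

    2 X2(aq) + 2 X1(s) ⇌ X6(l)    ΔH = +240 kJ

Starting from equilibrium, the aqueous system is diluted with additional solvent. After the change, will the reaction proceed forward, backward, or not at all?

Dilution lowers every aqueous concentration by the same factor. Δn_aq = 0 − 2 = -2, so the system shifts toward the side with more dissolved moles — to the left.

left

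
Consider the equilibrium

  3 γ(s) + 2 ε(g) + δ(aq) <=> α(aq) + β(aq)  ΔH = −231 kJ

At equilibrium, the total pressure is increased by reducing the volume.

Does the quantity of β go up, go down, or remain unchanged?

Gas moles: reactants 2, products 0 (Δn_gas = -2). Compression shifts the system toward the side with fewer moles of gas — to the right.
The net shift is to the right. β is a product, so its amount increases.

increases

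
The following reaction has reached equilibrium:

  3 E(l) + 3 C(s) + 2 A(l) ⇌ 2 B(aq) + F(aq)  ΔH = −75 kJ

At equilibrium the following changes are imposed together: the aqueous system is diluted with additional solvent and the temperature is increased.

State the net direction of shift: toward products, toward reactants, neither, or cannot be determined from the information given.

cannot be determined

Dilution lowers every aqueous concentration by the same factor. Δn_aq = 3 − 0 = +3, so the system shifts toward the side with more dissolved moles — to the right.
The forward reaction is exothermic. Raising T favours the endothermic direction — shift to the left.
The individual effects push in opposite directions; without quantitative information the net direction cannot be determined.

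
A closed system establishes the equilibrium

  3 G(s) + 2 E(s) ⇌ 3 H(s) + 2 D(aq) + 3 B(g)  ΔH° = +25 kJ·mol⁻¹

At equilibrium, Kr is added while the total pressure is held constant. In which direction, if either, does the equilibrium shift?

right

Adding inert gas at constant total pressure expands the volume and lowers every reacting partial pressure. With Δn_gas = 3 − 0 = +3, Q moves away from K toward the side with fewer gas moles, so the system shifts toward the side with more gas moles — to the right.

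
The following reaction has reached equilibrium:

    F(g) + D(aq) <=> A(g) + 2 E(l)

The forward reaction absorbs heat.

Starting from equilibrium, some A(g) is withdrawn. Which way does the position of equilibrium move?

Removing A (g), a product, drives the reaction to the right.

right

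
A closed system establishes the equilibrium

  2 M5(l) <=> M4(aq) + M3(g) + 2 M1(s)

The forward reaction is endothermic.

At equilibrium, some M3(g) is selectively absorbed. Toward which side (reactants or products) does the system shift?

Removing M3 (g), a product, drives the reaction to the right.

right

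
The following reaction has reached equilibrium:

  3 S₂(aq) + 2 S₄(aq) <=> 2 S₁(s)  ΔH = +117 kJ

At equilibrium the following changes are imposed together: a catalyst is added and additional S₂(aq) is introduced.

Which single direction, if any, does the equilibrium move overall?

right

A catalyst speeds both forward and reverse rates equally; it changes neither Q nor K — no shift from this change.
Adding S₂ (aq), a reactant, drives the reaction to the right.
Only the nonzero effect(s) matter; the net shift is to the right.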